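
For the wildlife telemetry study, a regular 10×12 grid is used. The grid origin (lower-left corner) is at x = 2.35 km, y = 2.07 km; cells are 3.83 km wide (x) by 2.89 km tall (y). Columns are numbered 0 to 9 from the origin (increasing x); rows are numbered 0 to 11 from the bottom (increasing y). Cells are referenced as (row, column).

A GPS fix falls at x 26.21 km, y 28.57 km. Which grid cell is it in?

(9, 6)

Column index: ⌊(26.21 − 2.35) / 3.83⌋ = ⌊6.230⌋ = 6
Row offset from origin: ⌊(28.57 − 2.07) / 2.89⌋ = ⌊9.170⌋ = 9 → row 9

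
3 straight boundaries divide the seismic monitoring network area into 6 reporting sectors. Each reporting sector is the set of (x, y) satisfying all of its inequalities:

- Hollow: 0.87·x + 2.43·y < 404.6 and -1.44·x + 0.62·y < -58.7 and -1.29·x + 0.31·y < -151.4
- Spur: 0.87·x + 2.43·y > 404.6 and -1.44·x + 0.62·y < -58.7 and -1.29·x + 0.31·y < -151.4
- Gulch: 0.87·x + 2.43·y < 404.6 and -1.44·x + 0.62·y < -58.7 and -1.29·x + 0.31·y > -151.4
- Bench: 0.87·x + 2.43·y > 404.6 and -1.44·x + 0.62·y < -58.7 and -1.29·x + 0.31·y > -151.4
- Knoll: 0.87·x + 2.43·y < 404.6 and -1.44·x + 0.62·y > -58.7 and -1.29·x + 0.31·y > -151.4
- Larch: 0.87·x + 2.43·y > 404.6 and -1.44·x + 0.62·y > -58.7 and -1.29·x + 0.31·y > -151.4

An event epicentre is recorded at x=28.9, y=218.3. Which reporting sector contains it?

0.87·28.9 + 2.43·218.3 = 555.612, which is > 404.6
-1.44·28.9 + 0.62·218.3 = 93.730, which is > -58.7
-1.29·28.9 + 0.31·218.3 = 30.392, which is > -151.4
This sign pattern matches Larch.

Larch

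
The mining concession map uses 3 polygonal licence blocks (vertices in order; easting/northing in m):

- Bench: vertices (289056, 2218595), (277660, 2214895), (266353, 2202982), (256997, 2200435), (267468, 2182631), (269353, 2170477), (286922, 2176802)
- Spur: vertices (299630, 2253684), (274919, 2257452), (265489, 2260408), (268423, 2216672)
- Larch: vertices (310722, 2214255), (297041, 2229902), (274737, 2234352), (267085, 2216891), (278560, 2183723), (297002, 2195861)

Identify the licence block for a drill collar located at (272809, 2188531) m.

Bench

Cast a ray rightward from (272809, 2188531). For each polygon, the edges (by vertex number in listed order) whose endpoints lie on opposite sides of northing = 2188531, where each meets that height, and whether that is right or left of the point:
Bench: 4–5 at easting≈263998.1 (left), 7–1 at easting≈287520.9 (right) → 1 crossing.
Spur: no edge straddles that height → 0 crossings.
Larch: 4–5 at easting≈276896.6 (right), 5–6 at easting≈285865.1 (right) → 2 crossings.
Only Bench has an odd count, so the point is inside Bench.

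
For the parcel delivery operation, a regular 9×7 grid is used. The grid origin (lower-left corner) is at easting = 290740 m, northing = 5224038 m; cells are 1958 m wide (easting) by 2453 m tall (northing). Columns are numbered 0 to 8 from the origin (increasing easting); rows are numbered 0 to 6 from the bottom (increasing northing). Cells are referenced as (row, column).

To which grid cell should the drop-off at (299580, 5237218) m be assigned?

(5, 4)

Column index: ⌊(299580 − 290740) / 1958⌋ = ⌊4.515⌋ = 4
Row offset from origin: ⌊(5237218 − 5224038) / 2453⌋ = ⌊5.373⌋ = 5 → row 5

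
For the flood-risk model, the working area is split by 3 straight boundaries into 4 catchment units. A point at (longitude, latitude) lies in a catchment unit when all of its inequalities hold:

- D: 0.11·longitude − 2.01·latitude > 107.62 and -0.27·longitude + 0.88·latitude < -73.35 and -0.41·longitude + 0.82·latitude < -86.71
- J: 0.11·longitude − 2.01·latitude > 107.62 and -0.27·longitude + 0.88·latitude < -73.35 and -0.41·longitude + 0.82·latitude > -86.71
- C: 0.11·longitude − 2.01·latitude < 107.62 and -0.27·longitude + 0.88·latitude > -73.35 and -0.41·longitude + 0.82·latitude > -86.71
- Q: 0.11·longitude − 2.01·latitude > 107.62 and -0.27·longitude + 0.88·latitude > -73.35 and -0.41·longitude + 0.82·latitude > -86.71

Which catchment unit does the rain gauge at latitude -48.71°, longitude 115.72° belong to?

D

0.11·115.72 − 2.01·-48.71 = 110.636, which is > 107.62
-0.27·115.72 + 0.88·-48.71 = -74.109, which is < -73.35
-0.41·115.72 + 0.82·-48.71 = -87.387, which is < -86.71
This sign pattern matches D.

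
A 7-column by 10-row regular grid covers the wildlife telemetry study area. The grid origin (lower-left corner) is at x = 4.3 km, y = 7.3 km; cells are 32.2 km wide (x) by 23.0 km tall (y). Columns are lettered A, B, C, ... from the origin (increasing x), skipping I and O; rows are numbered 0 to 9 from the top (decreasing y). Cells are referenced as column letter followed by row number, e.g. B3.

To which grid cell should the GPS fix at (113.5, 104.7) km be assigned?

Column index: ⌊(113.5 − 4.3) / 32.2⌋ = ⌊3.391⌋ = 3 → column D
Row offset from origin: ⌊(104.7 − 7.3) / 23.0⌋ = ⌊4.235⌋ = 4 → row 5 (counted from top)

D5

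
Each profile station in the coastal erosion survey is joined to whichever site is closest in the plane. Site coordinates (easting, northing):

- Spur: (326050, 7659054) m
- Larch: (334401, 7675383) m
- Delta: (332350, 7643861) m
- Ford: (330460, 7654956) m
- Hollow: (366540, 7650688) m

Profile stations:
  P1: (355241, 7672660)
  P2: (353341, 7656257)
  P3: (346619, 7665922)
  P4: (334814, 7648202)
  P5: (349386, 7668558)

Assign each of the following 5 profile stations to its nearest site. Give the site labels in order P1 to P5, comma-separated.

Larch, Hollow, Larch, Delta, Larch

P1 → Larch (d²=441720329.00)
P2 → Hollow (d²=205227362.00)
P3 → Larch (d²=238790045.00)
P4 → Delta (d²=24915577.00)
P5 → Larch (d²=271130850.00)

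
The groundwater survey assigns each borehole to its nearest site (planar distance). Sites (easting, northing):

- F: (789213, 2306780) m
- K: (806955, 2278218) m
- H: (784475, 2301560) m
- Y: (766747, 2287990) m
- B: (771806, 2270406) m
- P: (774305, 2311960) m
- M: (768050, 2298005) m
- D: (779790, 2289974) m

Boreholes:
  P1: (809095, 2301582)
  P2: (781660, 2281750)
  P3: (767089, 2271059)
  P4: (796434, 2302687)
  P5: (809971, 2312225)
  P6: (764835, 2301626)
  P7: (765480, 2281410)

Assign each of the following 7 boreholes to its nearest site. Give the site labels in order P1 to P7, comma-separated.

P1 → F (d²=422313128.00)
P2 → D (d²=71131076.00)
P3 → B (d²=22676498.00)
P4 → F (d²=68895490.00)
P5 → F (d²=460542589.00)
P6 → M (d²=23447866.00)
P7 → Y (d²=44901689.00)

F, D, B, F, F, M, Y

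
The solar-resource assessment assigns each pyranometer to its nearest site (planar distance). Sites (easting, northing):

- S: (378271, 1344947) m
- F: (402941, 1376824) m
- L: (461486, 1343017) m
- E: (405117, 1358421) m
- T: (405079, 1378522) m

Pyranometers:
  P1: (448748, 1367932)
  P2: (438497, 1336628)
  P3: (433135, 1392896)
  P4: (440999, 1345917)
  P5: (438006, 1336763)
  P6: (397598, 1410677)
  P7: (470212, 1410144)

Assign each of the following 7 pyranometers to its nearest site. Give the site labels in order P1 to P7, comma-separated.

L, L, T, L, L, T, L

P1 → L (d²=783013869.00)
P2 → L (d²=569313442.00)
P3 → T (d²=993751012.00)
P4 → L (d²=428127169.00)
P5 → L (d²=590422916.00)
P6 → T (d²=1089909386.00)
P7 → L (d²=4582177205.00)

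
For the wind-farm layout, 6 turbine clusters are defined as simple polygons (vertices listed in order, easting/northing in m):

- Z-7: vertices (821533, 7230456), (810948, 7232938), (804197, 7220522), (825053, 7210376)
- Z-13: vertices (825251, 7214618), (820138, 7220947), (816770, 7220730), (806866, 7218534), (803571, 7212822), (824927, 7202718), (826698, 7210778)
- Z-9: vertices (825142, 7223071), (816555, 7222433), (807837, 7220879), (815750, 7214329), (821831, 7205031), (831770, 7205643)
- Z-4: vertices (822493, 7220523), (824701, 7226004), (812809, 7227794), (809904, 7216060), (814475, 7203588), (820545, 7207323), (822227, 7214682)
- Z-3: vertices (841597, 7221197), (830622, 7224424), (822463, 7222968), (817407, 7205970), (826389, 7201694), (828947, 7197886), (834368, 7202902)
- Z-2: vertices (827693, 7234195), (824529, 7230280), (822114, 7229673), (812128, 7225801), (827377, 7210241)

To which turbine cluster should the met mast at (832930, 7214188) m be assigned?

Cast a ray rightward from (832930, 7214188). For each polygon, the edges (by vertex number in listed order) whose endpoints lie on opposite sides of northing = 7214188, where each meets that height, and whether that is right or left of the point:
Z-7: 3–4 at easting≈817217.1 (left), 4–1 at easting≈824384.8 (left) → 0 crossings.
Z-13: 4–5 at easting≈804359.0 (left), 7–1 at easting≈825413.0 (left) → 0 crossings.
Z-9: 4–5 at easting≈815842.2 (left), 6–1 at easting≈828520.3 (left) → 0 crossings.
Z-4: 4–5 at easting≈810590.1 (left), 6–7 at easting≈822114.1 (left) → 0 crossings.
Z-3: 3–4 at easting≈819851.4 (left), 7–1 at easting≈838827.5 (right) → 1 crossing.
Z-2: 4–5 at easting≈823508.9 (left), 5–1 at easting≈827429.1 (left) → 0 crossings.
Only Z-3 has an odd count, so the point is inside Z-3.

Z-3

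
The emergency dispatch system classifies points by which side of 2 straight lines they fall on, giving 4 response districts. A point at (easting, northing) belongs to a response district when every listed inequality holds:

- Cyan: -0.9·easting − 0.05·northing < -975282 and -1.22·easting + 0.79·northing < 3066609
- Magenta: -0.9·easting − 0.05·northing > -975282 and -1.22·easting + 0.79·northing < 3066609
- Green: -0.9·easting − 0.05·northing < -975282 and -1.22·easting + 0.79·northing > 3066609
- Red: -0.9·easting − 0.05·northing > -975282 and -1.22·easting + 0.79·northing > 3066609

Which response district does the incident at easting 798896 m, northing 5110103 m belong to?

-0.9·798896 − 0.05·5110103 = -974511.550, which is > -975282
-1.22·798896 + 0.79·5110103 = 3062328.250, which is < 3066609
This sign pattern matches Magenta.

Magenta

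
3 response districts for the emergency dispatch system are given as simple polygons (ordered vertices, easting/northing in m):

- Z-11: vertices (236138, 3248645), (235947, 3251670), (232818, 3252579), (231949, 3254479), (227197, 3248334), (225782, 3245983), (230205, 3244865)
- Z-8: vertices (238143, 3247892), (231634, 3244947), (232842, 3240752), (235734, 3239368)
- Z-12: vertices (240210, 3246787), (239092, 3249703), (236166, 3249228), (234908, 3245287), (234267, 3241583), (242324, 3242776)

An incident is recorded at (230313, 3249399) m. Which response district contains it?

Z-11

Cast a ray rightward from (230313, 3249399). For each polygon, the edges (by vertex number in listed order) whose endpoints lie on opposite sides of northing = 3249399, where each meets that height, and whether that is right or left of the point:
Z-11: 1–2 at easting≈236090.4 (right), 4–5 at easting≈228020.6 (left) → 1 crossing.
Z-8: no edge straddles that height → 0 crossings.
Z-12: 1–2 at easting≈239208.6 (right), 2–3 at easting≈237219.4 (right) → 2 crossings.
Only Z-11 has an odd count, so the point is inside Z-11.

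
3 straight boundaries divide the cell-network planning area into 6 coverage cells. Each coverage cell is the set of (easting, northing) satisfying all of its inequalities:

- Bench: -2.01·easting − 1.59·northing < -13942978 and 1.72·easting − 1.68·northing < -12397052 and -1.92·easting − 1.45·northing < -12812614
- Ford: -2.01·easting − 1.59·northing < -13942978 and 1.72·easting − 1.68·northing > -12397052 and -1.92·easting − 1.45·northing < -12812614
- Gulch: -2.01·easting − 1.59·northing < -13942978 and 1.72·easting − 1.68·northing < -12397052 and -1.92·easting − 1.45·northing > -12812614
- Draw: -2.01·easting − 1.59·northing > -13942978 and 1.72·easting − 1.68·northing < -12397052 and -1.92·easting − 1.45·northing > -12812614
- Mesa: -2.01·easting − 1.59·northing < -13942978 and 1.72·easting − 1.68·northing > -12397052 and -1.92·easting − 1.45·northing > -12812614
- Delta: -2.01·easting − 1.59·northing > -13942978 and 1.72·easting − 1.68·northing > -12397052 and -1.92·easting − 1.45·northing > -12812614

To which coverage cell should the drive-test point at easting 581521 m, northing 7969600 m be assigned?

-2.01·581521 − 1.59·7969600 = -13840521.210, which is > -13942978
1.72·581521 − 1.68·7969600 = -12388711.880, which is > -12397052
-1.92·581521 − 1.45·7969600 = -12672440.320, which is > -12812614
This sign pattern matches Delta.

Delta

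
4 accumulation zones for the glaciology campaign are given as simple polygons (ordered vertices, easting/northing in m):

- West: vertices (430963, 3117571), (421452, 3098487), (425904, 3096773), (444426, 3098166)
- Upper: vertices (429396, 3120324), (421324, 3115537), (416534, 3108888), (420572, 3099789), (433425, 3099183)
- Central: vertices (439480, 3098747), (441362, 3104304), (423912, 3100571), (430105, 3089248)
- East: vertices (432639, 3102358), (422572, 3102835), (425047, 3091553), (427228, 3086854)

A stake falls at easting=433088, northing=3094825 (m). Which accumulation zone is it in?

Central

Cast a ray rightward from (433088, 3094825). For each polygon, the edges (by vertex number in listed order) whose endpoints lie on opposite sides of northing = 3094825, where each meets that height, and whether that is right or left of the point:
West: no edge straddles that height → 0 crossings.
Upper: no edge straddles that height → 0 crossings.
Central: 3–4 at easting≈427054.7 (left), 4–1 at easting≈435609.2 (right) → 1 crossing.
East: 2–3 at easting≈424329.2 (left), 4–1 at easting≈430009.9 (left) → 0 crossings.
Only Central has an odd count, so the point is inside Central.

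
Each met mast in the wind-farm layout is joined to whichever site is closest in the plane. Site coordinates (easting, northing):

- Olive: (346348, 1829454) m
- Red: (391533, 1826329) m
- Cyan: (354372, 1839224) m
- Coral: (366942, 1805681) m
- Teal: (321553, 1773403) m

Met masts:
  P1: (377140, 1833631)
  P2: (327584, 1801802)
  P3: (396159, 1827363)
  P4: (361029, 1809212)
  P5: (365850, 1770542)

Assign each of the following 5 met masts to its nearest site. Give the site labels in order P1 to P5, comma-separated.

Red, Teal, Red, Coral, Coral

P1 → Red (d²=260477653.00)
P2 → Teal (d²=842876162.00)
P3 → Red (d²=22469032.00)
P4 → Coral (d²=47431530.00)
P5 → Coral (d²=1235941785.00)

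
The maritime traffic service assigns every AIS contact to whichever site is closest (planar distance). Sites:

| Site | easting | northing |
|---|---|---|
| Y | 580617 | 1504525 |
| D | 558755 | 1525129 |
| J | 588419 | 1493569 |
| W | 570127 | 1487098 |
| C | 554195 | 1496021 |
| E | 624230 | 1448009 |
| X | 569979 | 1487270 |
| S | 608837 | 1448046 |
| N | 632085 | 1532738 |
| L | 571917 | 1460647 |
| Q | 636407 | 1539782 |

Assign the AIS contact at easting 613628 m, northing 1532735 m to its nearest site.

Squared distances to each site:
Y: 1885530221.000; D: 3068897365.000; J: 2169469237.000; W: 3975072770.000; C: 4880199285.000; E: 7290897480.000; X: 3972301426.000; S: 7195180402.000; N: 340660858.000; L: 6936487265.000; Q: 568543050.000.
Minimum at N.

N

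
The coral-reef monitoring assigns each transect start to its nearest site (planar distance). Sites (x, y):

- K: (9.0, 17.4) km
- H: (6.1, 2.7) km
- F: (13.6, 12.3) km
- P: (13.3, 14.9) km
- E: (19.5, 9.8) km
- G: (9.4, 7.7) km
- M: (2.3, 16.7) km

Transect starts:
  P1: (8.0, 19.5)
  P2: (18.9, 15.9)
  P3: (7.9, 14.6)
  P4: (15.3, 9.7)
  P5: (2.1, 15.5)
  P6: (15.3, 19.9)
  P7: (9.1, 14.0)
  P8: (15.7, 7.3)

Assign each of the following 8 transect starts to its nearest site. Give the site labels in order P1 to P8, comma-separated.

K, P, K, F, M, P, K, E

P1 → K (d²=5.41)
P2 → P (d²=32.36)
P3 → K (d²=9.05)
P4 → F (d²=9.65)
P5 → M (d²=1.48)
P6 → P (d²=29.00)
P7 → K (d²=11.57)
P8 → E (d²=20.69)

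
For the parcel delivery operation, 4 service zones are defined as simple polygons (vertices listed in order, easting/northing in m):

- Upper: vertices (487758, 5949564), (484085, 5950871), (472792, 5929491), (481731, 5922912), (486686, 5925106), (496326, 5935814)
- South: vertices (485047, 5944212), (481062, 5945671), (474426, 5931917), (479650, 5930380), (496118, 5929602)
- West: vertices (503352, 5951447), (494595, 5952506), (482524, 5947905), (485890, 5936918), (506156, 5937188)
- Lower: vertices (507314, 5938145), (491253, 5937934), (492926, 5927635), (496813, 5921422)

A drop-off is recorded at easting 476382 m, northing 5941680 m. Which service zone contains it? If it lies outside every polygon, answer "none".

none

Cast a ray rightward from (476382, 5941680). For each polygon, the edges (by vertex number in listed order) whose endpoints lie on opposite sides of northing = 5941680, where each meets that height, and whether that is right or left of the point:
Upper: 2–3 at easting≈479230.3 (right), 6–1 at easting≈492670.7 (right) → 2 crossings.
South: 2–3 at easting≈479136.4 (right), 5–1 at easting≈486965.7 (right) → 2 crossings.
West: 3–4 at easting≈484431.1 (right), 5–1 at easting≈505272.7 (right) → 2 crossings.
Lower: no edge straddles that height → 0 crossings.
All counts are even, so the point lies outside every listed polygon.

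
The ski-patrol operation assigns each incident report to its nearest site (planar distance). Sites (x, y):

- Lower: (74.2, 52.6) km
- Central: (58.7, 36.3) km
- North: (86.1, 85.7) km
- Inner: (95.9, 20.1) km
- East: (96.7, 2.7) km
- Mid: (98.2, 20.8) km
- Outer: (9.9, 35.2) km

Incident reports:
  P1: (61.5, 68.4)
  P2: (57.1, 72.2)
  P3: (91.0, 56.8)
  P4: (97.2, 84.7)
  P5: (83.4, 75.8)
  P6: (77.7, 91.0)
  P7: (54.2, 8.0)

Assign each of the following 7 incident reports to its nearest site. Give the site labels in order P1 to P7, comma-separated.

P1 → Lower (d²=410.93)
P2 → Lower (d²=676.57)
P3 → Lower (d²=299.88)
P4 → North (d²=124.21)
P5 → North (d²=105.30)
P6 → North (d²=98.65)
P7 → Central (d²=821.14)

Lower, Lower, Lower, North, North, North, Central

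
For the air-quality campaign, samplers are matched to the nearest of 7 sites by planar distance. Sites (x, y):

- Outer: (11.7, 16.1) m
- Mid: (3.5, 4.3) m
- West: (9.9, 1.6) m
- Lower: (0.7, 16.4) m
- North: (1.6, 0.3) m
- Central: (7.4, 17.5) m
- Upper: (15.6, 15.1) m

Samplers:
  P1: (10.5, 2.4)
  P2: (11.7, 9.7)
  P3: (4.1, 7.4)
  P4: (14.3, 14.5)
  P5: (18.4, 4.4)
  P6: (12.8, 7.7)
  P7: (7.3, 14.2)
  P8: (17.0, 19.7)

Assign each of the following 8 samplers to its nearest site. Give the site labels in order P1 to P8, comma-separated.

P1 → West (d²=1.00)
P2 → Outer (d²=40.96)
P3 → Mid (d²=9.97)
P4 → Upper (d²=2.05)
P5 → West (d²=80.09)
P6 → West (d²=45.62)
P7 → Central (d²=10.90)
P8 → Upper (d²=23.12)

West, Outer, Mid, Upper, West, West, Central, Upper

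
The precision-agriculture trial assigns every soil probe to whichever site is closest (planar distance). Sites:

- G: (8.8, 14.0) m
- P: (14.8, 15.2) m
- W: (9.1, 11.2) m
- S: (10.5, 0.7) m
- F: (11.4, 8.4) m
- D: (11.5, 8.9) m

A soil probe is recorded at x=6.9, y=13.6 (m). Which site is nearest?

G

Squared distances to each site:
G: 3.770; P: 64.970; W: 10.600; S: 179.370; F: 47.290; D: 43.250.
Minimum at G.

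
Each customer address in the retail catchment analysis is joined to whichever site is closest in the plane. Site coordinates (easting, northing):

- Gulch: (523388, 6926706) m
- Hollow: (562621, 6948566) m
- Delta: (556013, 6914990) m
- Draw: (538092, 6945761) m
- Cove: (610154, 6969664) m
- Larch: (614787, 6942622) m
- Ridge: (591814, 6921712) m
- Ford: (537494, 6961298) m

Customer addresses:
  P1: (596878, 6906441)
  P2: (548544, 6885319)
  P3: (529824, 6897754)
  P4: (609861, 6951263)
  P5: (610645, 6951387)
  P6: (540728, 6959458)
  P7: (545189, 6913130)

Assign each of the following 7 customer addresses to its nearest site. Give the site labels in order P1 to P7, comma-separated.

P1 → Ridge (d²=258847537.00)
P2 → Delta (d²=936154202.00)
P3 → Gulch (d²=879640400.00)
P4 → Larch (d²=98932357.00)
P5 → Larch (d²=93981389.00)
P6 → Ford (d²=13844356.00)
P7 → Delta (d²=120618576.00)

Ridge, Delta, Gulch, Larch, Larch, Ford, Delta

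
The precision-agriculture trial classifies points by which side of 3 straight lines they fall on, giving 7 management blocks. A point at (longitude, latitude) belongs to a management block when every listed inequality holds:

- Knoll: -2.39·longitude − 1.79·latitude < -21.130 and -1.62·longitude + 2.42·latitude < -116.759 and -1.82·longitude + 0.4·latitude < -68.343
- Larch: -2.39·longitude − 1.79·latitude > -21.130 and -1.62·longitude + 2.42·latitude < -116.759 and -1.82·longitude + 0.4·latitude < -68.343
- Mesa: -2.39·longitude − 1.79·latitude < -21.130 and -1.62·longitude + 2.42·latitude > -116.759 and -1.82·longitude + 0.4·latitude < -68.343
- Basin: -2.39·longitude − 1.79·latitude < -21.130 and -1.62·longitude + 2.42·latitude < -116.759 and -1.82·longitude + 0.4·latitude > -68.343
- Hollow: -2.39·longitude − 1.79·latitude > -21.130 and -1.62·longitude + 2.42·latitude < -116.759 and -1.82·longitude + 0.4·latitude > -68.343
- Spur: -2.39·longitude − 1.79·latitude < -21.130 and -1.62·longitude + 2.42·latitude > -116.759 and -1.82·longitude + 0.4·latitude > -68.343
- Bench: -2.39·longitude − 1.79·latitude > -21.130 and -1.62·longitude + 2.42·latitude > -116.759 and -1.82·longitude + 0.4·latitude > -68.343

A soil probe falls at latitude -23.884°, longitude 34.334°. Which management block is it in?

-2.39·34.334 − 1.79·-23.884 = -39.306, which is < -21.130
-1.62·34.334 + 2.42·-23.884 = -113.420, which is > -116.759
-1.82·34.334 + 0.4·-23.884 = -72.041, which is < -68.343
This sign pattern matches Mesa.

Mesa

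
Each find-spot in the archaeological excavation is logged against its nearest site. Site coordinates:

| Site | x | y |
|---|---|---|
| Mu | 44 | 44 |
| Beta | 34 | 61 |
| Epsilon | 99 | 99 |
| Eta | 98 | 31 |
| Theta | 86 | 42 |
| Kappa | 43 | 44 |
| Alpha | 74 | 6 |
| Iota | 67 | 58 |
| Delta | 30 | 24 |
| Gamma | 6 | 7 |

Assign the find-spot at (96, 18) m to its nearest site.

Eta

Squared distances to each site:
Mu: 3380.000; Beta: 5693.000; Epsilon: 6570.000; Eta: 173.000; Theta: 676.000; Kappa: 3485.000; Alpha: 628.000; Iota: 2441.000; Delta: 4392.000; Gamma: 8221.000.
Minimum at Eta.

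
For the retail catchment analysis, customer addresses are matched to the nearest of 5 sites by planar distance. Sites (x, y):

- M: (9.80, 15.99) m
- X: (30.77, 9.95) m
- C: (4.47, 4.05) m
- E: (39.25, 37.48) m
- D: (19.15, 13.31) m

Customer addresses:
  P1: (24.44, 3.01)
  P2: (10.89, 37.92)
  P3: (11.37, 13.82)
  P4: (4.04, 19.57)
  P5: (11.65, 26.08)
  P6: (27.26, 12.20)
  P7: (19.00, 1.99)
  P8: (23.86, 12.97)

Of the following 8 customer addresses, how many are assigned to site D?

P1 → X
P2 → M
P3 → M
P4 → M
P5 → M
P6 → X
P7 → D
P8 → D
2 of the 8 go to D.

2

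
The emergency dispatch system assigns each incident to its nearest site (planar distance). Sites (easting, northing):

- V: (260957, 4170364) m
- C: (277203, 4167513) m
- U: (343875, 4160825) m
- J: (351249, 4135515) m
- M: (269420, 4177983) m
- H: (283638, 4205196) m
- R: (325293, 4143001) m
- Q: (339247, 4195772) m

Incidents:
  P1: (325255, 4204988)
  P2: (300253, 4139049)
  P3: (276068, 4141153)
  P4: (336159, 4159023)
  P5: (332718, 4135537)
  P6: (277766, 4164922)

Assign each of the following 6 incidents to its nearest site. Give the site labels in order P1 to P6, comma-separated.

Q, R, C, U, R, C

P1 → Q (d²=280710720.00)
P2 → R (d²=642619904.00)
P3 → C (d²=696137825.00)
P4 → U (d²=62783860.00)
P5 → R (d²=110841921.00)
P6 → C (d²=7030250.00)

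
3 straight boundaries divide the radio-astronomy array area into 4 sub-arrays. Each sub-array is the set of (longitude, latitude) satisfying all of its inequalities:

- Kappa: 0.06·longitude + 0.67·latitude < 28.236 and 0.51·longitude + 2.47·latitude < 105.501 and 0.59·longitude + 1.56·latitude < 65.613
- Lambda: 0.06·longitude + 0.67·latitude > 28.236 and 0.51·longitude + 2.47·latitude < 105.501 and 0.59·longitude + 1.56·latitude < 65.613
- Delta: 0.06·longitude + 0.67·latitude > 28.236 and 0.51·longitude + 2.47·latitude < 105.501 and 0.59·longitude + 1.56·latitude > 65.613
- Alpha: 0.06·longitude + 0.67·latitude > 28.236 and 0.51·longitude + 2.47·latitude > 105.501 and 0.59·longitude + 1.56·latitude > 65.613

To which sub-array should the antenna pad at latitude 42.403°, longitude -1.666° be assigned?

Lambda

0.06·-1.666 + 0.67·42.403 = 28.310, which is > 28.236
0.51·-1.666 + 2.47·42.403 = 103.886, which is < 105.501
0.59·-1.666 + 1.56·42.403 = 65.166, which is < 65.613
This sign pattern matches Lambda.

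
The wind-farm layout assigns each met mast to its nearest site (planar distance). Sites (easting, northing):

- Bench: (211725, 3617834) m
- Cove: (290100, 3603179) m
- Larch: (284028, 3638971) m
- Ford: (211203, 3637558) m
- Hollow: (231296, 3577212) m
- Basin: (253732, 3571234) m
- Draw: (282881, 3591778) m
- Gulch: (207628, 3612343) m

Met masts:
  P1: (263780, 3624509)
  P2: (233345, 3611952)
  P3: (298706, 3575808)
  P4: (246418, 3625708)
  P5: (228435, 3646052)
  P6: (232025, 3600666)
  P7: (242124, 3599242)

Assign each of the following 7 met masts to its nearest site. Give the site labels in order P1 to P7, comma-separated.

Larch, Bench, Draw, Bench, Ford, Hollow, Hollow

P1 → Larch (d²=619130948.00)
P2 → Bench (d²=502022324.00)
P3 → Draw (d²=505471525.00)
P4 → Bench (d²=1265604125.00)
P5 → Ford (d²=369089860.00)
P6 → Hollow (d²=550621557.00)
P7 → Hollow (d²=602566484.00)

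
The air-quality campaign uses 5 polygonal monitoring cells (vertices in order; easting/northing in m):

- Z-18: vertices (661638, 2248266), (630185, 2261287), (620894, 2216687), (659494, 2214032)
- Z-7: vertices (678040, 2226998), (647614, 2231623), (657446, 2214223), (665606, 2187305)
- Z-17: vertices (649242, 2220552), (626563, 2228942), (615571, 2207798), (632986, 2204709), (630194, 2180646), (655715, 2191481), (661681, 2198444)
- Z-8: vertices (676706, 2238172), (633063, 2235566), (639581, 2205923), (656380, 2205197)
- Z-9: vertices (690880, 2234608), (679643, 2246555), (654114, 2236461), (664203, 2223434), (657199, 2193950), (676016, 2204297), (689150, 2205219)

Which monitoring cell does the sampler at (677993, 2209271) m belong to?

Z-9

Cast a ray rightward from (677993, 2209271). For each polygon, the edges (by vertex number in listed order) whose endpoints lie on opposite sides of northing = 2209271, where each meets that height, and whether that is right or left of the point:
Z-18: no edge straddles that height → 0 crossings.
Z-7: 3–4 at easting≈658947.2 (left), 4–1 at easting≈672486.9 (left) → 0 crossings.
Z-17: 2–3 at easting≈616336.8 (left), 7–1 at easting≈655589.2 (left) → 0 crossings.
Z-8: 2–3 at easting≈638844.8 (left), 4–1 at easting≈658891.2 (left) → 0 crossings.
Z-9: 4–5 at easting≈660838.5 (left), 7–1 at easting≈689388.5 (right) → 1 crossing.
Only Z-9 has an odd count, so the point is inside Z-9.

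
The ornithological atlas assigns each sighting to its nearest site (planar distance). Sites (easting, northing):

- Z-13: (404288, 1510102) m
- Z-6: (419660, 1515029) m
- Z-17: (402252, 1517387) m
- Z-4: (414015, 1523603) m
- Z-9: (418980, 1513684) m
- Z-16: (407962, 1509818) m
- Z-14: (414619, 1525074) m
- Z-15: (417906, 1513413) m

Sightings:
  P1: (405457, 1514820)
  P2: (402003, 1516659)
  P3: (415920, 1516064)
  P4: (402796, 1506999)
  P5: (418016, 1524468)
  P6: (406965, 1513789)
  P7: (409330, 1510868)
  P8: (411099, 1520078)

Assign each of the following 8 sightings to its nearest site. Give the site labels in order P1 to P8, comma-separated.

P1 → Z-17 (d²=16861514.00)
P2 → Z-17 (d²=591985.00)
P3 → Z-15 (d²=10971997.00)
P4 → Z-13 (d²=11854673.00)
P5 → Z-14 (d²=11906845.00)
P6 → Z-16 (d²=16762850.00)
P7 → Z-16 (d²=2973924.00)
P8 → Z-4 (d²=20928681.00)

Z-17, Z-17, Z-15, Z-13, Z-14, Z-16, Z-16, Z-4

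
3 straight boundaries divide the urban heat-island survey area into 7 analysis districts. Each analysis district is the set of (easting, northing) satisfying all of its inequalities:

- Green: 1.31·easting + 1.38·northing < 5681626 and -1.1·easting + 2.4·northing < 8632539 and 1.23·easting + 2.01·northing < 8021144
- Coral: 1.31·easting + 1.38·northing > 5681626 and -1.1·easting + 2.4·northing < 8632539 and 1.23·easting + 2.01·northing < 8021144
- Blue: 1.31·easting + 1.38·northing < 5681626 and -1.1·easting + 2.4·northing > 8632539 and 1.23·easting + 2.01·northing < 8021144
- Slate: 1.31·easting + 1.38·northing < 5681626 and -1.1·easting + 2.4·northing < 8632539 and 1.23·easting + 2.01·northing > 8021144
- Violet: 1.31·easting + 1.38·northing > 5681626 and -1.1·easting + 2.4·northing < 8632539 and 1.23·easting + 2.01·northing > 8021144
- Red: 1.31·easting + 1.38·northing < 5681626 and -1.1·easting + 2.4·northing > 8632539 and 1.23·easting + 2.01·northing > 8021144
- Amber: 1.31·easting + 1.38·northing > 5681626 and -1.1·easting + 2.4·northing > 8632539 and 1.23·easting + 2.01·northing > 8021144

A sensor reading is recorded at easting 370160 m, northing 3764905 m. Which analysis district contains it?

1.31·370160 + 1.38·3764905 = 5680478.500, which is < 5681626
-1.1·370160 + 2.4·3764905 = 8628596.000, which is < 8632539
1.23·370160 + 2.01·3764905 = 8022755.850, which is > 8021144
This sign pattern matches Slate.

Slate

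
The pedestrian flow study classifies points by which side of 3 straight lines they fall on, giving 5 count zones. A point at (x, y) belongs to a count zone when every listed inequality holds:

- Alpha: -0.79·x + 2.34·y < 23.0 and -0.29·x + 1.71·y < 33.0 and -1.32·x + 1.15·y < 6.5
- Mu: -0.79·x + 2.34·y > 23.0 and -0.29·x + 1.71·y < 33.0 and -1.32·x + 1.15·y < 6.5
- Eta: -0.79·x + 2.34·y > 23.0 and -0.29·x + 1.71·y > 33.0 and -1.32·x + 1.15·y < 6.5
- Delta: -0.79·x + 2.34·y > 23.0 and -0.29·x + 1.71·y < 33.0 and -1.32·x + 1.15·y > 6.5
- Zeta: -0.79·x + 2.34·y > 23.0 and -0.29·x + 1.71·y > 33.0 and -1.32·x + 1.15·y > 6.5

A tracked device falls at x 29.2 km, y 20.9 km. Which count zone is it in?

-0.79·29.2 + 2.34·20.9 = 25.838, which is > 23.0
-0.29·29.2 + 1.71·20.9 = 27.271, which is < 33.0
-1.32·29.2 + 1.15·20.9 = -14.509, which is < 6.5
This sign pattern matches Mu.

Mu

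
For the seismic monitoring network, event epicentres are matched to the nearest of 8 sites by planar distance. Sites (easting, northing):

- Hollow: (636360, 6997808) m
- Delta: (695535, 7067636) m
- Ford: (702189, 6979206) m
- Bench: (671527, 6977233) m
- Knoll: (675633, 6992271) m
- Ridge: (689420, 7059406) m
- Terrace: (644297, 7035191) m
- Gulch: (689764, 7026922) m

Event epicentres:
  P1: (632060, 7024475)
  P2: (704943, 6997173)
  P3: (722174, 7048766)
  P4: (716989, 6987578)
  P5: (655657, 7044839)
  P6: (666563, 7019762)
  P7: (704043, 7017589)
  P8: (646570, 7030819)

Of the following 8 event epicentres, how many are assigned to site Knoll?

P1 → Terrace
P2 → Ford
P3 → Delta
P4 → Ford
P5 → Terrace
P6 → Gulch
P7 → Gulch
P8 → Terrace
0 of the 8 go to Knoll.

0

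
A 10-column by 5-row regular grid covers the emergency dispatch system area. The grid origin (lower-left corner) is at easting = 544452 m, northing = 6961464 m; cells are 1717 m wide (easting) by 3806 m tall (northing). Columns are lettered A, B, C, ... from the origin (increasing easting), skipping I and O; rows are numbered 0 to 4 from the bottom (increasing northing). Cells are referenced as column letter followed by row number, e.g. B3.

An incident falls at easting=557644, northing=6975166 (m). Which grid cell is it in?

Column index: ⌊(557644 − 544452) / 1717⌋ = ⌊7.683⌋ = 7 → column H
Row offset from origin: ⌊(6975166 − 6961464) / 3806⌋ = ⌊3.600⌋ = 3 → row 3

H3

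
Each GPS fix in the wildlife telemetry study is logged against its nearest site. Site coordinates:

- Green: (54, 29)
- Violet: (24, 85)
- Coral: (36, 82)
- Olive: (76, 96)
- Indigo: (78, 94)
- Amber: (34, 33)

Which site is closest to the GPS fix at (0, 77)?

Squared distances to each site:
Green: 5220.000; Violet: 640.000; Coral: 1321.000; Olive: 6137.000; Indigo: 6373.000; Amber: 3092.000.
Minimum at Violet.

Violet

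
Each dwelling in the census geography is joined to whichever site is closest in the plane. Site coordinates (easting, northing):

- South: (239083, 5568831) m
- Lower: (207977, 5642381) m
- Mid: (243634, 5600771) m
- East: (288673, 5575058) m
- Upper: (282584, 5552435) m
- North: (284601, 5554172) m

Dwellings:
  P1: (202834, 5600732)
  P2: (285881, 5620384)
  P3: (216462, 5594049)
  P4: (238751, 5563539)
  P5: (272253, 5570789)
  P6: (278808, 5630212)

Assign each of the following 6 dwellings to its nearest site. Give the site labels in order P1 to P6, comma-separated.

P1 → Mid (d²=1664641521.00)
P2 → East (d²=2062241540.00)
P3 → Mid (d²=783502868.00)
P4 → South (d²=28115488.00)
P5 → East (d²=287840761.00)
P6 → Mid (d²=2103982757.00)

Mid, East, Mid, South, East, Mid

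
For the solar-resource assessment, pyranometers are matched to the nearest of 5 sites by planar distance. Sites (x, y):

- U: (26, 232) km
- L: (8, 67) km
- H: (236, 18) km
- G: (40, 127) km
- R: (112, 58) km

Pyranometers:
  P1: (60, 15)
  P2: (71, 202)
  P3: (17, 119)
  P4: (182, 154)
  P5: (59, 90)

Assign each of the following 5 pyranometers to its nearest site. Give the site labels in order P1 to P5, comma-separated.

R, U, G, R, G

P1 → R (d²=4553.00)
P2 → U (d²=2925.00)
P3 → G (d²=593.00)
P4 → R (d²=14116.00)
P5 → G (d²=1730.00)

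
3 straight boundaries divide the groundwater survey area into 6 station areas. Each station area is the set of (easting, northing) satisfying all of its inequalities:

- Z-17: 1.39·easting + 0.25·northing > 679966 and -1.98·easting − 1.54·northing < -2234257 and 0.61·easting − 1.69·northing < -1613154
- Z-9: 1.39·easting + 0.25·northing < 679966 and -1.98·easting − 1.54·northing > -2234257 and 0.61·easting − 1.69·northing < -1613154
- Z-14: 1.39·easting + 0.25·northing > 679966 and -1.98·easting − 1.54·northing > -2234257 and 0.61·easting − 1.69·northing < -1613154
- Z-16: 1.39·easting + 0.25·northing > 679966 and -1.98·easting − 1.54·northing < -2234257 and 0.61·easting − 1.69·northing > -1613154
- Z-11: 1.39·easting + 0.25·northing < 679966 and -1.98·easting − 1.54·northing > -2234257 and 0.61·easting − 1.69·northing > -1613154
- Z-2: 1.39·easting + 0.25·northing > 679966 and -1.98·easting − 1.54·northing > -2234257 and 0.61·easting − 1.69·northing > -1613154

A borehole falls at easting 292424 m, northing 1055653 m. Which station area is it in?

Z-11

1.39·292424 + 0.25·1055653 = 670382.610, which is < 679966
-1.98·292424 − 1.54·1055653 = -2204705.140, which is > -2234257
0.61·292424 − 1.69·1055653 = -1605674.930, which is > -1613154
This sign pattern matches Z-11.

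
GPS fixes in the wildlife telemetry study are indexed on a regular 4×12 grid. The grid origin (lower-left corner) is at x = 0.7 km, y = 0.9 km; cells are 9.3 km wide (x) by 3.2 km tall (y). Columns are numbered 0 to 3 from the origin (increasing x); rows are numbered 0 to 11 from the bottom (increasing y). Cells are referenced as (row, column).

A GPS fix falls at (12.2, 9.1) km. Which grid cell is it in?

(2, 1)

Column index: ⌊(12.2 − 0.7) / 9.3⌋ = ⌊1.237⌋ = 1
Row offset from origin: ⌊(9.1 − 0.9) / 3.2⌋ = ⌊2.562⌋ = 2 → row 2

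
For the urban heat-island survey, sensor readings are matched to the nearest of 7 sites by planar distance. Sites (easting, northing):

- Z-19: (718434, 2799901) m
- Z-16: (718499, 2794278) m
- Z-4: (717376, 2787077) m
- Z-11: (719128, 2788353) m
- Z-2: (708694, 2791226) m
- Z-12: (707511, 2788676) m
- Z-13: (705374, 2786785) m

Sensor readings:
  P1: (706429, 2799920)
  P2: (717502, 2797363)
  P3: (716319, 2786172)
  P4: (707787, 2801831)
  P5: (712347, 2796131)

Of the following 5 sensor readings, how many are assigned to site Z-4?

1

P1 → Z-2
P2 → Z-19
P3 → Z-4
P4 → Z-2
P5 → Z-2
1 of the 5 goes to Z-4.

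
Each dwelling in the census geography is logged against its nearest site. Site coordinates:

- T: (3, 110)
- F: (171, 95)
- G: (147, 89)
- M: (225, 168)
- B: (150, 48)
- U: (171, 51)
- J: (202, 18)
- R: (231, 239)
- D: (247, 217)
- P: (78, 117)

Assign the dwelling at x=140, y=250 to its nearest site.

R

Squared distances to each site:
T: 38369.000; F: 24986.000; G: 25970.000; M: 13949.000; B: 40904.000; U: 40562.000; J: 57668.000; R: 8402.000; D: 12538.000; P: 21533.000.
Minimum at R.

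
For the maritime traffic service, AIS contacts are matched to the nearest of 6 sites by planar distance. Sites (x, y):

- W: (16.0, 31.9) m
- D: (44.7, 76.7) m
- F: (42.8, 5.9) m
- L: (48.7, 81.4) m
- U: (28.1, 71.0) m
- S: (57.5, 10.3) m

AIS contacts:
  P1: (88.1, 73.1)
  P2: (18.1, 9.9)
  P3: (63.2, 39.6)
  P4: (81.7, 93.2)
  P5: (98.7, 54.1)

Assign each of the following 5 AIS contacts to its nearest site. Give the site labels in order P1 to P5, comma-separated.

P1 → L (d²=1621.25)
P2 → W (d²=488.41)
P3 → S (d²=890.98)
P4 → L (d²=1228.24)
P5 → L (d²=3245.29)

L, W, S, L, L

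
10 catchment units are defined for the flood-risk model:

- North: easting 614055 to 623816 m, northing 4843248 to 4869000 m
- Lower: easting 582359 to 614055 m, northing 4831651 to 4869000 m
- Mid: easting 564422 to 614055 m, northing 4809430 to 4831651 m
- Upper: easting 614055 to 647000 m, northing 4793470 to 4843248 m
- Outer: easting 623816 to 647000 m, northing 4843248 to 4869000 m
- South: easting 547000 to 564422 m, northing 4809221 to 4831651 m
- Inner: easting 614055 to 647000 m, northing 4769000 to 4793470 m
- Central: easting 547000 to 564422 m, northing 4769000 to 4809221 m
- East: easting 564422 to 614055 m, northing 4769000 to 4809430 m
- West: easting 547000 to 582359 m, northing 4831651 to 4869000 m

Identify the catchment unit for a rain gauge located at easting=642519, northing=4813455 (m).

The point has easting = 642519 and northing = 4813455.
Only Upper satisfies 614055 ≤ easting ≤ 647000 and 4793470 ≤ northing ≤ 4843248.

Upper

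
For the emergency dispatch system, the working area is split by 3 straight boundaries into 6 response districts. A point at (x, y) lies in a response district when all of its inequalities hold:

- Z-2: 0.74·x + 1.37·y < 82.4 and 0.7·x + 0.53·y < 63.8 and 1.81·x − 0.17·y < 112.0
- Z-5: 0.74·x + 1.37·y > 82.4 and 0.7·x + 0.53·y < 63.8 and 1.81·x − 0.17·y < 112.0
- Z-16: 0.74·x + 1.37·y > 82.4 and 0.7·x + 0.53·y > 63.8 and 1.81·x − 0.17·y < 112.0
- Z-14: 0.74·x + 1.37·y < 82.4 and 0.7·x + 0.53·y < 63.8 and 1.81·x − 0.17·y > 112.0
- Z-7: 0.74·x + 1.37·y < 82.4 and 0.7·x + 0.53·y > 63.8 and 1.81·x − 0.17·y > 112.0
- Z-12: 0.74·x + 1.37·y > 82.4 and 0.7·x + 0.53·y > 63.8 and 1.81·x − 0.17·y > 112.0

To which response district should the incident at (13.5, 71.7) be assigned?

0.74·13.5 + 1.37·71.7 = 108.219, which is > 82.4
0.7·13.5 + 0.53·71.7 = 47.451, which is < 63.8
1.81·13.5 − 0.17·71.7 = 12.246, which is < 112.0
This sign pattern matches Z-5.

Z-5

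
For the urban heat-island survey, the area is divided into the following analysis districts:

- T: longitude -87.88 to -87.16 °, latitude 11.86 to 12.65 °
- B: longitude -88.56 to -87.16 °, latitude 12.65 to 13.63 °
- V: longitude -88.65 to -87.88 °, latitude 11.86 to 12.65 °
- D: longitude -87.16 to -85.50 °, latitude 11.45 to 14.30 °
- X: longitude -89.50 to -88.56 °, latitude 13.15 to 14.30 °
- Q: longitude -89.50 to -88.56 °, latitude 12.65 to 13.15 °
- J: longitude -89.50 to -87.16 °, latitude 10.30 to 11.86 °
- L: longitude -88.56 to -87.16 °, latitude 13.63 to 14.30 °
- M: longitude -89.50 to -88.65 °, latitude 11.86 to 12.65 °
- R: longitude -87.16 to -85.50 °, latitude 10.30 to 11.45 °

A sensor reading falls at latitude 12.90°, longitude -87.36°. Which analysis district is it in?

The point has longitude = -87.36 and latitude = 12.90.
Only B satisfies -88.56 ≤ longitude ≤ -87.16 and 12.65 ≤ latitude ≤ 13.63.

B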